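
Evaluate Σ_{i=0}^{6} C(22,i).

1 + 22 + 231 + 1540 + 7315 + 26334 + 74613 = 110056.

110056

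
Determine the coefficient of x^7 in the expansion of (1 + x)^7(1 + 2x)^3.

Coefficient of x^7 = Σ_{j} C(7,j)·1^j·C(3,7-j)·2^(7-j) for j from 4 to 7.
= 280 + 252 + 42 + 1 = 575.

575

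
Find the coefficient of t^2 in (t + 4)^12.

69206016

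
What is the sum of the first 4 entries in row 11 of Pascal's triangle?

1 + 11 + 55 + 165 = 232.

232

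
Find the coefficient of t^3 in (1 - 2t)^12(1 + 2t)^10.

Coefficient of t^3 = Σ_{j} C(12,j)·(-2)^j·C(10,3-j)·2^(3-j) for j from 0 to 3.
= 960 + (-4320) + 5280 + (-1760) = 160.

160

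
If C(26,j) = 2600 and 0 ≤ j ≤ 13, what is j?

C(26,j) increases on 0 ≤ j ≤ 13. C(26,2) = 325 and C(26,3) = 2600, so j = 3.

3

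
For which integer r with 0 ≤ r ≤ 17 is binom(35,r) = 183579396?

10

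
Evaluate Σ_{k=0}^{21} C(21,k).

2097152

The entries of row 21 sum to 2^21 = 2097152.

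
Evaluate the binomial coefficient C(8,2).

C(8,2) = (8·7) / 2! = 56 / 2 = 28.

28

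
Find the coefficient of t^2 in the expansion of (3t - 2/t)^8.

-108864

General term: C(8,j)·(3t)^j·(-2/t)^(8-j), with t-exponent 1j − 1(8−j) = 2j − 8.
Set 2j − 8 = 2: j = 5.
C(8,5) = 56; 3^5 = 243; (-2)^3 = -8.
Coefficient = 56 · 243 · (-8) = -108864.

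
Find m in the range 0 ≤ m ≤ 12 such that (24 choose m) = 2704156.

C(24,m) increases on 0 ≤ m ≤ 12. C(24,11) = 2496144 and C(24,12) = 2704156, so m = 12.

12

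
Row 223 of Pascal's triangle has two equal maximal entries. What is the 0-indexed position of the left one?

For odd n = 223, C(223,k) peaks at k = (n−1)/2 and (n+1)/2; the lower is 111.

111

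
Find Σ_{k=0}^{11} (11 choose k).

2048

The entries of row 11 sum to 2^11 = 2048.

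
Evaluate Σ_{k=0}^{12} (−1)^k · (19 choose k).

18564

The partial alternating sum Σ_{k=0}^{12} (−1)^k C(19,k) = (−1)^12 C(18,12) = 18564.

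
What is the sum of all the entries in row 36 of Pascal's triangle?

Setting x = 1 in (1+x)^36 gives Σ C(36,r) = 2^36 = 68719476736.

68719476736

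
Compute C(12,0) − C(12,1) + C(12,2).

55

The partial alternating sum Σ_{k=0}^{2} (−1)^k C(12,k) = (−1)^2 C(11,2) = 55.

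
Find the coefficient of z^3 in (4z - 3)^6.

The general term is C(6,j)·(4z)^j·(-3)^(6-j); the z^3 term has j = 3.
C(6,3) = 20.
Coefficient = C(6,3) · 4^3 · (-3)^3 = 20 · 64 · (-27) = -34560.

-34560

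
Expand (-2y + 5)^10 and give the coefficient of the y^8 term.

The general term is C(10,j)·(-2y)^j·(5)^(10-j); the y^8 term has j = 8.
C(10,8) = 45.
Coefficient = C(10,8) · (-2)^8 · 5^2 = 45 · 256 · 25 = 288000.

288000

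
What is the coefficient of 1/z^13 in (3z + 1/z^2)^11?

General term: C(11,j)·(3z)^j·(1/z^2)^(11-j), with z-exponent 1j − 2(11−j) = 3j − 22.
Set 3j − 22 = -13: j = 3.
C(11,3) = 165; 3^3 = 27; 1^8 = 1.
Coefficient = 165 · 27 · 1 = 4455.

4455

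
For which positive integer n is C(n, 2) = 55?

n(n−1)/2 = 55 ⇒ n(n−1) = 110. Since 11·10 = 110, n = 11.

11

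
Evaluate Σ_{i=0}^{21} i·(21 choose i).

22020096

Differentiating (1+x)^21 and setting x=1: Σ i·C(21,i) = 21·2^20 = 22020096.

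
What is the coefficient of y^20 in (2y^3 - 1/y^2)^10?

11520

General term: C(10,j)·(2y^3)^j·(-1/y^2)^(10-j), with y-exponent 3j − 2(10−j) = 5j − 20.
Set 5j − 20 = 20: j = 8.
C(10,8) = 45; 2^8 = 256; (-1)^2 = 1.
Coefficient = 45 · 256 · 1 = 11520.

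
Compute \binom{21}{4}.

5985

C(21,4) = (21·20·19·18) / 4! = 143640 / 24 = 5985.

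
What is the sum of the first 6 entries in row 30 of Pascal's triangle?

174437

1 + 30 + 435 + 4060 + 27405 + 142506 = 174437.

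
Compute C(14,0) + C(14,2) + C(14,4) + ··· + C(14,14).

8192

Even-r terms of row 14 sum to 2^13 = 8192.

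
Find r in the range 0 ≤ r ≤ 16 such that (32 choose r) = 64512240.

10

C(32,r) increases on 0 ≤ r ≤ 16. C(32,9) = 28048800 and C(32,10) = 64512240, so r = 10.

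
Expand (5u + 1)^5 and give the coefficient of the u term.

The general term is C(5,j)·(5u)^j·(1)^(5-j); the u^1 term has j = 1.
C(5,1) = 5.
Coefficient = C(5,1) · 5^1 = 5 · 5 = 25.

25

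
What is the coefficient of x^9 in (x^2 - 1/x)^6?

-6

General term: C(6,j)·(x^2)^j·(-1/x)^(6-j), with x-exponent 2j − 1(6−j) = 3j − 6.
Set 3j − 6 = 9: j = 5.
C(6,5) = 6; 1^5 = 1; (-1)^1 = -1.
Coefficient = 6 · 1 · (-1) = -6.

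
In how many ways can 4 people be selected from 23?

This is C(23,4) = 8855.

8855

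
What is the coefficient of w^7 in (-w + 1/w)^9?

9

General term: C(9,j)·(-w)^j·(1/w)^(9-j), with w-exponent 1j − 1(9−j) = 2j − 9.
Set 2j − 9 = 7: j = 8.
C(9,8) = 9; (-1)^8 = 1; 1^1 = 1.
Coefficient = 9 · 1 · 1 = 9.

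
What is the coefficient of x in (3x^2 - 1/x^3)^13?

-8444007

General term: C(13,j)·(3x^2)^j·(-1/x^3)^(13-j), with x-exponent 2j − 3(13−j) = 5j − 39.
Set 5j − 39 = 1: j = 8.
C(13,8) = 1287; 3^8 = 6561; (-1)^5 = -1.
Coefficient = 1287 · 6561 · (-1) = -8444007.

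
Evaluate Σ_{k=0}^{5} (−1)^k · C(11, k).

The partial alternating sum Σ_{k=0}^{5} (−1)^k C(11,k) = (−1)^5 C(10,5) = -252.

-252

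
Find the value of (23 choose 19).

C(23,19) = C(23,4) by symmetry.
C(23,4) = (23·22·21·20) / 4! = 212520 / 24 = 8855.

8855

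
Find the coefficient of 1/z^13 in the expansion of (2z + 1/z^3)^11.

General term: C(11,j)·(2z)^j·(1/z^3)^(11-j), with z-exponent 1j − 3(11−j) = 4j − 33.
Set 4j − 33 = -13: j = 5.
C(11,5) = 462; 2^5 = 32; 1^6 = 1.
Coefficient = 462 · 32 · 1 = 14784.

14784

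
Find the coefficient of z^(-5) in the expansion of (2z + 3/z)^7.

General term: C(7,j)·(2z)^j·(3/z)^(7-j), with z-exponent 1j − 1(7−j) = 2j − 7.
Set 2j − 7 = -5: j = 1.
C(7,1) = 7; 2^1 = 2; 3^6 = 729.
Coefficient = 7 · 2 · 729 = 10206.

10206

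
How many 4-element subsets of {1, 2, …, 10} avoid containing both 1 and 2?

All 4-subsets: C(10,4) = 210. Those containing both fixed elements: C(8,2) = 28.
210 − 28 = 182.

182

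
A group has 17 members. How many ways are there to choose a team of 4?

2380

This is C(17,4) = 2380.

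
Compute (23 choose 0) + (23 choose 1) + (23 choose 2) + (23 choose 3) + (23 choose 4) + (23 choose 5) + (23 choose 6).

1 + 23 + 253 + 1771 + 8855 + 33649 + 100947 = 145499.

145499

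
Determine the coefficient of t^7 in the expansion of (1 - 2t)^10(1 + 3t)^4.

Coefficient of t^7 = Σ_{j} C(10,j)·(-2)^j·C(4,7-j)·3^(7-j) for j from 3 to 7.
= (-77760) + 362880 + (-435456) + 161280 + (-15360) = -4416.

-4416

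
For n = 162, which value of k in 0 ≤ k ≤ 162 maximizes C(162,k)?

C(162,k) is maximized at k = 162/2 = 81.

81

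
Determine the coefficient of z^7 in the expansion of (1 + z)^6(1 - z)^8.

40

Coefficient of z^7 = Σ_{j} C(6,j)·1^j·C(8,7-j)·(-1)^(7-j) for j from 0 to 6.
= (-8) + 168 + (-840) + 1400 + (-840) + 168 + (-8) = 40.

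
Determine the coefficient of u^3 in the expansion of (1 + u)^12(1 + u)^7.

969

Coefficient of u^3 = Σ_{j} C(12,j)·C(7,3-j) for j from 0 to 3.
= 35 + 252 + 462 + 220 = 969.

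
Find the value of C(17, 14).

C(17,14) = C(17,3) by symmetry.
C(17,3) = (17·16·15) / 3! = 4080 / 6 = 680.

680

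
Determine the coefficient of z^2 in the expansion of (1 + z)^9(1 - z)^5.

1

Coefficient of z^2 = Σ_{j} C(9,j)·1^j·C(5,2-j)·(-1)^(2-j) for j from 0 to 2.
= 10 + (-45) + 36 = 1.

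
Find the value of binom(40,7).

18643560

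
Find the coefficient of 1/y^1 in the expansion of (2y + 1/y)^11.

14784

General term: C(11,j)·(2y)^j·(1/y)^(11-j), with y-exponent 1j − 1(11−j) = 2j − 11.
Set 2j − 11 = -1: j = 5.
C(11,5) = 462; 2^5 = 32; 1^6 = 1.
Coefficient = 462 · 32 · 1 = 14784.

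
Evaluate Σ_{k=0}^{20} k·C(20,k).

10485760

Differentiating (1+x)^20 and setting x=1: Σ k·C(20,k) = 20·2^19 = 10485760.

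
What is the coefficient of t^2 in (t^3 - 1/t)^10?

General term: C(10,j)·(t^3)^j·(-1/t)^(10-j), with t-exponent 3j − 1(10−j) = 4j − 10.
Set 4j − 10 = 2: j = 3.
C(10,3) = 120; 1^3 = 1; (-1)^7 = -1.
Coefficient = 120 · 1 · (-1) = -120.

-120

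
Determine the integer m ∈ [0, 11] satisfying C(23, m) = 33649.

5

C(23,m) increases on 0 ≤ m ≤ 11. C(23,4) = 8855 and C(23,5) = 33649, so m = 5.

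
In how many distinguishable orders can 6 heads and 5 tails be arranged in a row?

462

Choose positions for the heads: C(11,6) = 462.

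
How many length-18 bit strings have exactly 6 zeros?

18564

Choose the 6 positions: C(18,6) = 18564.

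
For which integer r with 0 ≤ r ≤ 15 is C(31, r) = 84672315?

11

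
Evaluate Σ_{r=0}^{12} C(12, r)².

Σ C(12,r)² is the coefficient of x^12 in (1+x)^12(1+x)^12 = (1+x)^24, i.e. C(24,12) = 2704156.

2704156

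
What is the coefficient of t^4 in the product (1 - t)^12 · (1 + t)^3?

21

Coefficient of t^4 = Σ_{j} C(12,j)·(-1)^j·C(3,4-j)·1^(4-j) for j from 1 to 4.
= (-12) + 198 + (-660) + 495 = 21.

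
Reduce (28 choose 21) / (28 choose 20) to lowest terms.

8/21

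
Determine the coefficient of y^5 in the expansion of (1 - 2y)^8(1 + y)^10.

-420

Coefficient of y^5 = Σ_{j} C(8,j)·(-2)^j·C(10,5-j)·1^(5-j) for j from 0 to 5.
= 252 + (-3360) + 13440 + (-20160) + 11200 + (-1792) = -420.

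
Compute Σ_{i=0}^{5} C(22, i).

1 + 22 + 231 + 1540 + 7315 + 26334 = 35443.

35443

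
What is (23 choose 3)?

1771

C(23,3) = (23·22·21) / 3! = 10626 / 6 = 1771.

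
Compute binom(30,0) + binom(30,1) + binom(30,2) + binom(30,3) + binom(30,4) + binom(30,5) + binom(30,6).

768212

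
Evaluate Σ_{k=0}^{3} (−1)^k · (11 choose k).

-120

The partial alternating sum Σ_{k=0}^{3} (−1)^k C(11,k) = (−1)^3 C(10,3) = -120.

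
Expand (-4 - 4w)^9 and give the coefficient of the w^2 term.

-9437184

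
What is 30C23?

2035800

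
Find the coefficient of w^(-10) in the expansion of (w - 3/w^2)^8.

20412

General term: C(8,j)·(w)^j·(-3/w^2)^(8-j), with w-exponent 1j − 2(8−j) = 3j − 16.
Set 3j − 16 = -10: j = 2.
C(8,2) = 28; 1^2 = 1; (-3)^6 = 729.
Coefficient = 28 · 1 · 729 = 20412.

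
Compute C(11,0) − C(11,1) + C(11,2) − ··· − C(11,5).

The partial alternating sum Σ_{k=0}^{5} (−1)^k C(11,k) = (−1)^5 C(10,5) = -252.

-252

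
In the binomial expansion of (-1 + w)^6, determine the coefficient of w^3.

The general term is C(6,j)·(-1)^j·(w)^(6-j); the w^3 term has j = 3.
C(6,3) = 20.
Coefficient = C(6,3) · (-1)^3 = 20 · (-1) = -20.

-20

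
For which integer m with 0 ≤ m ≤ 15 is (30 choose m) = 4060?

3

C(30,m) increases on 0 ≤ m ≤ 15. C(30,2) = 435 and C(30,3) = 4060, so m = 3.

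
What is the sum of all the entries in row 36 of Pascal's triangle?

68719476736

The entries of row 36 sum to 2^36 = 68719476736.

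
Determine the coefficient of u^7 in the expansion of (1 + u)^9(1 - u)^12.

Coefficient of u^7 = Σ_{j} C(9,j)·1^j·C(12,7-j)·(-1)^(7-j) for j from 0 to 7.
= (-792) + 8316 + (-28512) + 41580 + (-27720) + 8316 + (-1008) + 36 = 216.

216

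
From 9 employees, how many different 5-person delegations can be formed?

126

This is C(9,5) = 126.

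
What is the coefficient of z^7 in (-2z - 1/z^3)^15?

General term: C(15,j)·(-2z)^j·(-1/z^3)^(15-j), with z-exponent 1j − 3(15−j) = 4j − 45.
Set 4j − 45 = 7: j = 13.
C(15,13) = 105; (-2)^13 = -8192; (-1)^2 = 1.
Coefficient = 105 · (-8192) · 1 = -860160.

-860160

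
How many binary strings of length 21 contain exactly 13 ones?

203490

Choose the 13 positions: C(21,13) = 203490.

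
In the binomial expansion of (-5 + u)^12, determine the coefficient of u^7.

-2475000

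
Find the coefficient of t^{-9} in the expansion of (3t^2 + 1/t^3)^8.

General term: C(8,j)·(3t^2)^j·(1/t^3)^(8-j), with t-exponent 2j − 3(8−j) = 5j − 24.
Set 5j − 24 = -9: j = 3.
C(8,3) = 56; 3^3 = 27; 1^5 = 1.
Coefficient = 56 · 27 · 1 = 1512.

1512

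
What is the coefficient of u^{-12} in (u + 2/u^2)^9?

General term: C(9,j)·(u)^j·(2/u^2)^(9-j), with u-exponent 1j − 2(9−j) = 3j − 18.
Set 3j − 18 = -12: j = 2.
C(9,2) = 36; 1^2 = 1; 2^7 = 128.
Coefficient = 36 · 1 · 128 = 4608.

4608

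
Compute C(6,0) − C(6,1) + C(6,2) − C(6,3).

The partial alternating sum Σ_{k=0}^{3} (−1)^k C(6,k) = (−1)^3 C(5,3) = -10.

-10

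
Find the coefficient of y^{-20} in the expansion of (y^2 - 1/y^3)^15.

General term: C(15,j)·(y^2)^j·(-1/y^3)^(15-j), with y-exponent 2j − 3(15−j) = 5j − 45.
Set 5j − 45 = -20: j = 5.
C(15,5) = 3003; 1^5 = 1; (-1)^10 = 1.
Coefficient = 3003 · 1 · 1 = 3003.

3003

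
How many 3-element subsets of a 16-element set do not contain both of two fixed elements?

546

All 3-subsets: C(16,3) = 560. Those containing both fixed elements: C(14,1) = 14.
560 − 14 = 546.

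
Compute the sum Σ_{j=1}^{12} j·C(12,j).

Since j·C(12,j) = 12·C(11,j−1), the sum is 12·2^11 = 12·2048 = 24576.

24576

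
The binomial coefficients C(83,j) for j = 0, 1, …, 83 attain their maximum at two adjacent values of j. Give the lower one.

41

For odd n = 83, C(83,j) peaks at j = (n−1)/2 and (n+1)/2; the lower is 41.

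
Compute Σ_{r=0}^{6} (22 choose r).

1 + 22 + 231 + 1540 + 7315 + 26334 + 74613 = 110056.

110056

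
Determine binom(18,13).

8568

C(18,13) = C(18,5) by symmetry.
C(18,5) = (18·17·16·15·14) / 5! = 1028160 / 120 = 8568.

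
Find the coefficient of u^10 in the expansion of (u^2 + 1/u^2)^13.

General term: C(13,j)·(u^2)^j·(1/u^2)^(13-j), with u-exponent 2j − 2(13−j) = 4j − 26.
Set 4j − 26 = 10: j = 9.
C(13,9) = 715; 1^9 = 1; 1^4 = 1.
Coefficient = 715 · 1 · 1 = 715.

715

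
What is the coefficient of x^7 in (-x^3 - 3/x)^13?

General term: C(13,j)·(-x^3)^j·(-3/x)^(13-j), with x-exponent 3j − 1(13−j) = 4j − 13.
Set 4j − 13 = 7: j = 5.
C(13,5) = 1287; (-1)^5 = -1; (-3)^8 = 6561.
Coefficient = 1287 · (-1) · 6561 = -8444007.

-8444007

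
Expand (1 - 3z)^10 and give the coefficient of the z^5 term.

The general term is C(10,j)·(1)^j·(-3z)^(10-j); the z^5 term has j = 5.
C(10,5) = 252.
Coefficient = C(10,5) · (-3)^5 = 252 · (-243) = -61236.

-61236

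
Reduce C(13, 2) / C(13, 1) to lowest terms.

C(n,k+1)/C(n,k) = (n−k)/(k+1) = (13−1)/(1+1) = 12/2 = 6.

6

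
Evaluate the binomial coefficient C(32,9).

C(32,9) = (32·31·30·29·28·27·26·25·24) / 9! = 10178348544000 / 362880 = 28048800.

28048800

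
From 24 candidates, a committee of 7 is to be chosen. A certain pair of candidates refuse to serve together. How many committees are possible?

319770

All 7-subsets: C(24,7) = 346104. Those containing both fixed elements: C(22,5) = 26334.
346104 − 26334 = 319770.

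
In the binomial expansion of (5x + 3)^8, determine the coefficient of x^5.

4725000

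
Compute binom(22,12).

646646

C(22,12) = C(22,10) by symmetry.
C(22,10) = (22·21·20·19·18·17·16·15·14·13) / 10! = 2346549004800 / 3628800 = 646646.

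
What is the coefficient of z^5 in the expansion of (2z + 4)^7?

The general term is C(7,j)·(2z)^j·(4)^(7-j); the z^5 term has j = 5.
C(7,5) = 21.
Coefficient = C(7,5) · 2^5 · 4^2 = 21 · 32 · 16 = 10752.

10752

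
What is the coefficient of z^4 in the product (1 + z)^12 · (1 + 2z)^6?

9255

Coefficient of z^4 = Σ_{j} C(12,j)·1^j·C(6,4-j)·2^(4-j) for j from 0 to 4.
= 240 + 1920 + 3960 + 2640 + 495 = 9255.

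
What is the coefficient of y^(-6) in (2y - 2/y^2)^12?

General term: C(12,j)·(2y)^j·(-2/y^2)^(12-j), with y-exponent 1j − 2(12−j) = 3j − 24.
Set 3j − 24 = -6: j = 6.
C(12,6) = 924; 2^6 = 64; (-2)^6 = 64.
Coefficient = 924 · 64 · 64 = 3784704.

3784704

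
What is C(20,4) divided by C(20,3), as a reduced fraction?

C(n,k+1)/C(n,k) = (n−k)/(k+1) = (20−3)/(3+1) = 17/4.

17/4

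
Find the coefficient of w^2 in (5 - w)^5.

The general term is C(5,j)·(5)^j·(-w)^(5-j); the w^2 term has j = 3.
C(5,3) = 10.
Coefficient = C(5,3) · 5^3 = 10 · 125 = 1250.

1250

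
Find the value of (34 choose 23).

286097760

C(34,23) = C(34,11) by symmetry.
C(34,11) = (34·33·32·31·30·29·28·27·26·25·24) / 11! = 11420107066368000 / 39916800 = 286097760.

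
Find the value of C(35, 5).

C(35,5) = (35·34·33·32·31) / 5! = 38955840 / 120 = 324632.

324632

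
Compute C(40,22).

113380261800

C(40,22) = C(40,18) by symmetry.
C(40,18) = (40·39·38·37·36·35·34·33·32·31·30·29·28·27·26·25·24·23) / 18! = 725902806896876799590400000 / 6402373705728000 = 113380261800.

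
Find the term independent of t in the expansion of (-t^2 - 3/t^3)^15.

General term: C(15,j)·(-t^2)^j·(-3/t^3)^(15-j), with t-exponent 2j − 3(15−j) = 5j − 45.
Set 5j − 45 = 0: j = 9.
C(15,9) = 5005; (-1)^9 = -1; (-3)^6 = 729.
Coefficient = 5005 · (-1) · 729 = -3648645.

-3648645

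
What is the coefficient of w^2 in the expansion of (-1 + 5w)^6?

375

The general term is C(6,j)·(-1)^j·(5w)^(6-j); the w^2 term has j = 4.
C(6,4) = 15.
Coefficient = C(6,4) · 5^2 = 15 · 25 = 375.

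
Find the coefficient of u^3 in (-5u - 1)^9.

The general term is C(9,j)·(-5u)^j·(-1)^(9-j); the u^3 term has j = 3.
C(9,3) = 84.
Coefficient = C(9,3) · (-5)^3 = 84 · (-125) = -10500.

-10500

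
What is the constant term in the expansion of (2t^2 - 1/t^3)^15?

General term: C(15,j)·(2t^2)^j·(-1/t^3)^(15-j), with t-exponent 2j − 3(15−j) = 5j − 45.
Set 5j − 45 = 0: j = 9.
C(15,9) = 5005; 2^9 = 512; (-1)^6 = 1.
Coefficient = 5005 · 512 · 1 = 2562560.

2562560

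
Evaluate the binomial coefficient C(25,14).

C(25,14) = C(25,11) by symmetry.
C(25,11) = (25·24·23·22·21·20·19·18·17·16·15) / 11! = 177925144320000 / 39916800 = 4457400.

4457400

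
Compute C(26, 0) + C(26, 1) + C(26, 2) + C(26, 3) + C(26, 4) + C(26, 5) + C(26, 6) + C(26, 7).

971712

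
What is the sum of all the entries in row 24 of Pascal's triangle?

16777216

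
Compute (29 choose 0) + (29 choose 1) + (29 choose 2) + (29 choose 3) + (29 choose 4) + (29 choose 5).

1 + 29 + 406 + 3654 + 23751 + 118755 = 146596.

146596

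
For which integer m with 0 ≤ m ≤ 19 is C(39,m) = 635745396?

C(39,m) increases on 0 ≤ m ≤ 19. C(39,9) = 211915132 and C(39,10) = 635745396, so m = 10.

10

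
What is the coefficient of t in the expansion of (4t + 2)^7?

The general term is C(7,j)·(4t)^j·(2)^(7-j); the t^1 term has j = 1.
C(7,1) = 7.
Coefficient = C(7,1) · 4^1 · 2^6 = 7 · 4 · 64 = 1792.

1792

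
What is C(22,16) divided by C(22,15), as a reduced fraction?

C(n,k+1)/C(n,k) = (n−k)/(k+1) = (22−15)/(15+1) = 7/16.

7/16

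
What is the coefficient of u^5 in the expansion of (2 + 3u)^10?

1959552

The general term is C(10,j)·(2)^j·(3u)^(10-j); the u^5 term has j = 5.
C(10,5) = 252.
Coefficient = C(10,5) · 2^5 · 3^5 = 252 · 32 · 243 = 1959552.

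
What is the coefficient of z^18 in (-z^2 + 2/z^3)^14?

General term: C(14,j)·(-z^2)^j·(2/z^3)^(14-j), with z-exponent 2j − 3(14−j) = 5j − 42.
Set 5j − 42 = 18: j = 12.
C(14,12) = 91; (-1)^12 = 1; 2^2 = 4.
Coefficient = 91 · 1 · 4 = 364.

364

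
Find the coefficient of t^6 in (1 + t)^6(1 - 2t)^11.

Coefficient of t^6 = Σ_{j} C(6,j)·1^j·C(11,6-j)·(-2)^(6-j) for j from 0 to 6.
= 29568 + (-88704) + 79200 + (-26400) + 3300 + (-132) + 1 = -3167.

-3167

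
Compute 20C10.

184756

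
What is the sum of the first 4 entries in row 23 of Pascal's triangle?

1 + 23 + 253 + 1771 = 2048.

2048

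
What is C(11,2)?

C(11,2) = (11·10) / 2! = 110 / 2 = 55.

55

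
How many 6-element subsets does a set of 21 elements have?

C(21,6) = (21·20·19·18·17·16) / 6! = 39070080 / 720 = 54264.

54264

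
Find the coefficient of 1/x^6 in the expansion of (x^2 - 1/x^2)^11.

General term: C(11,j)·(x^2)^j·(-1/x^2)^(11-j), with x-exponent 2j − 2(11−j) = 4j − 22.
Set 4j − 22 = -6: j = 4.
C(11,4) = 330; 1^4 = 1; (-1)^7 = -1.
Coefficient = 330 · 1 · (-1) = -330.

-330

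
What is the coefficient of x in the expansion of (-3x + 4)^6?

The general term is C(6,j)·(-3x)^j·(4)^(6-j); the x^1 term has j = 1.
C(6,1) = 6.
Coefficient = C(6,1) · (-3)^1 · 4^5 = 6 · (-3) · 1024 = -18432.

-18432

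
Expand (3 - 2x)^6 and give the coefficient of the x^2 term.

4860

The general term is C(6,j)·(3)^j·(-2x)^(6-j); the x^2 term has j = 4.
C(6,4) = 15.
Coefficient = C(6,4) · 3^4 · (-2)^2 = 15 · 81 · 4 = 4860.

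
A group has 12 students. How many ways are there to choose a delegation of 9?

This is C(12,9) = 220.

220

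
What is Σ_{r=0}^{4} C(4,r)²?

70

Σ C(4,r)² is the coefficient of x^4 in (1+x)^4(1+x)^4 = (1+x)^8, i.e. C(8,4) = 70.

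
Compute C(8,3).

56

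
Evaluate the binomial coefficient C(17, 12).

6188

C(17,12) = C(17,5) by symmetry.
C(17,5) = (17·16·15·14·13) / 5! = 742560 / 120 = 6188.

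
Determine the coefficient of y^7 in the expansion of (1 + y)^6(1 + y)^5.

Coefficient of y^7 = Σ_{j} C(6,j)·C(5,7-j) for j from 2 to 6.
= 15 + 100 + 150 + 60 + 5 = 330.

330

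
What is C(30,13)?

C(30,13) = (30·29·28·27·26·25·24·23·22·21·20·19·18) / 13! = 745747076954880000 / 6227020800 = 119759850.

119759850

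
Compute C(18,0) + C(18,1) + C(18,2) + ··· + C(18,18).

262144

The entries of row 18 sum to 2^18 = 262144.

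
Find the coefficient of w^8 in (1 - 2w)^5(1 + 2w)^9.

-11520

Coefficient of w^8 = Σ_{j} C(5,j)·(-2)^j·C(9,8-j)·2^(8-j) for j from 0 to 5.
= 2304 + (-46080) + 215040 + (-322560) + 161280 + (-21504) = -11520.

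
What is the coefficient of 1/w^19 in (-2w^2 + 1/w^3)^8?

-16

General term: C(8,j)·(-2w^2)^j·(1/w^3)^(8-j), with w-exponent 2j − 3(8−j) = 5j − 24.
Set 5j − 24 = -19: j = 1.
C(8,1) = 8; (-2)^1 = -2; 1^7 = 1.
Coefficient = 8 · (-2) · 1 = -16.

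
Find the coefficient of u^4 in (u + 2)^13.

366080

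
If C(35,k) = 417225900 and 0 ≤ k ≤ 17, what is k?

11

C(35,k) increases on 0 ≤ k ≤ 17. C(35,10) = 183579396 and C(35,11) = 417225900, so k = 11.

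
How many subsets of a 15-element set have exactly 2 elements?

Choose the 2 positions: C(15,2) = 105.

105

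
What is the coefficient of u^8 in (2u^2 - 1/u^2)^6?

-192

General term: C(6,j)·(2u^2)^j·(-1/u^2)^(6-j), with u-exponent 2j − 2(6−j) = 4j − 12.
Set 4j − 12 = 8: j = 5.
C(6,5) = 6; 2^5 = 32; (-1)^1 = -1.
Coefficient = 6 · 32 · (-1) = -192.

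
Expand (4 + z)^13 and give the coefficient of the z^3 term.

The general term is C(13,j)·(4)^j·(z)^(13-j); the z^3 term has j = 10.
C(13,10) = 286.
Coefficient = C(13,10) · 4^10 = 286 · 1048576 = 299892736.

299892736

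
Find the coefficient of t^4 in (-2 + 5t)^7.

The general term is C(7,j)·(-2)^j·(5t)^(7-j); the t^4 term has j = 3.
C(7,3) = 35.
Coefficient = C(7,3) · (-2)^3 · 5^4 = 35 · (-8) · 625 = -175000.

-175000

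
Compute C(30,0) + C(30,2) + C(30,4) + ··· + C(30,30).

536870912

Even-j terms of row 30 sum to 2^29 = 536870912.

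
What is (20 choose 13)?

C(20,13) = C(20,7) by symmetry.
C(20,7) = (20·19·18·17·16·15·14) / 7! = 390700800 / 5040 = 77520.

77520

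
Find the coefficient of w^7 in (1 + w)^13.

The general term is C(13,j)·(1)^j·(w)^(13-j); the w^7 term has j = 6.
C(13,6) = 1716.
Coefficient = C(13,6) = 1716.

1716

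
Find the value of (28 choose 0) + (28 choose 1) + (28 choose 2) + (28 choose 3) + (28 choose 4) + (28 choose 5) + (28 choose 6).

499178

1 + 28 + 378 + 3276 + 20475 + 98280 + 376740 = 499178.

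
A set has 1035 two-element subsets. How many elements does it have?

n(n−1)/2 = 1035 ⇒ n(n−1) = 2070. Since 46·45 = 2070, n = 46.

46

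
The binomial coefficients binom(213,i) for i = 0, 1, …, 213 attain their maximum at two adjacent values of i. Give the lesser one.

106

For odd n = 213, C(213,i) peaks at i = (n−1)/2 and (n+1)/2; the lesser is 106.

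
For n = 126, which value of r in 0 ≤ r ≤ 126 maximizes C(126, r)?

63

C(126,r) is maximized at r = 126/2 = 63.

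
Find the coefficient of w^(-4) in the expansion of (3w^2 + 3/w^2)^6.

10935

General term: C(6,j)·(3w^2)^j·(3/w^2)^(6-j), with w-exponent 2j − 2(6−j) = 4j − 12.
Set 4j − 12 = -4: j = 2.
C(6,2) = 15; 3^2 = 9; 3^4 = 81.
Coefficient = 15 · 9 · 81 = 10935.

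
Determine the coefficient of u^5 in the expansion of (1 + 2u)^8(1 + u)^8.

30744

Coefficient of u^5 = Σ_{j} C(8,j)·2^j·C(8,5-j)·1^(5-j) for j from 0 to 5.
= 56 + 1120 + 6272 + 12544 + 8960 + 1792 = 30744.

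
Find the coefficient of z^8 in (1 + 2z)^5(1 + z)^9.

Coefficient of z^8 = Σ_{j} C(5,j)·2^j·C(9,8-j)·1^(8-j) for j from 0 to 5.
= 9 + 360 + 3360 + 10080 + 10080 + 2688 = 26577.

26577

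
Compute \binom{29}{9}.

C(29,9) = (29·28·27·26·25·24·23·22·21) / 9! = 3634245014400 / 362880 = 10015005.

10015005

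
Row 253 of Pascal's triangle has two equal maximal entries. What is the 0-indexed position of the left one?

For odd n = 253, C(253,r) peaks at r = (n−1)/2 and (n+1)/2; the lower is 126.

126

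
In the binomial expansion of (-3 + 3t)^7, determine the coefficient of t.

15309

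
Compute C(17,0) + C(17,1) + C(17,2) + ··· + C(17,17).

Setting x = 1 in (1+x)^17 gives Σ C(17,r) = 2^17 = 131072.

131072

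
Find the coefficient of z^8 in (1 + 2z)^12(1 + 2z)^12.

188280576

(1 + 2z)^12(1 + 2z)^12 = (1 + 2z)^24, so the coefficient of z^8 is C(24,8)·2^8 = 735471·256 = 188280576.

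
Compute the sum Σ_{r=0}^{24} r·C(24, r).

201326592

Differentiating (1+x)^24 and setting x=1: Σ r·C(24,r) = 24·2^23 = 201326592.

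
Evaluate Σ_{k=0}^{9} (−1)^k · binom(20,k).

-92378

The partial alternating sum Σ_{k=0}^{9} (−1)^k C(20,k) = (−1)^9 C(19,9) = -92378.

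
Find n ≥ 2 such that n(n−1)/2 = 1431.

54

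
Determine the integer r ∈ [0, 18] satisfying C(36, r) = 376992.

5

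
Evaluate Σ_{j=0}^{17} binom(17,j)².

Σ C(17,j)² is the coefficient of x^17 in (1+x)^17(1+x)^17 = (1+x)^34, i.e. C(34,17) = 2333606220.

2333606220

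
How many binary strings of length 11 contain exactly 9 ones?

Choose the 9 positions: C(11,9) = 55.

55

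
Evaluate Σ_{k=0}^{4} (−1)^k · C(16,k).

1365

The partial alternating sum Σ_{k=0}^{4} (−1)^k C(16,k) = (−1)^4 C(15,4) = 1365.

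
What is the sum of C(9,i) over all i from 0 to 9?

512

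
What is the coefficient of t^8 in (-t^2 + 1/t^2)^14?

-2002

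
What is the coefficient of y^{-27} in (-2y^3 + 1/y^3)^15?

-3640

General term: C(15,j)·(-2y^3)^j·(1/y^3)^(15-j), with y-exponent 3j − 3(15−j) = 6j − 45.
Set 6j − 45 = -27: j = 3.
C(15,3) = 455; (-2)^3 = -8; 1^12 = 1.
Coefficient = 455 · (-8) · 1 = -3640.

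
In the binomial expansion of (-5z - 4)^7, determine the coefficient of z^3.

The general term is C(7,j)·(-5z)^j·(-4)^(7-j); the z^3 term has j = 3.
C(7,3) = 35.
Coefficient = C(7,3) · (-5)^3 · (-4)^4 = 35 · (-125) · 256 = -1120000.

-1120000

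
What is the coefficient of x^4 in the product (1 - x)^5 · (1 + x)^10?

Coefficient of x^4 = Σ_{j} C(5,j)·(-1)^j·C(10,4-j)·1^(4-j) for j from 0 to 4.
= 210 + (-600) + 450 + (-100) + 5 = -35.

-35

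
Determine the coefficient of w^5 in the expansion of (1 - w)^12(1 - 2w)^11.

-225346

Coefficient of w^5 = Σ_{j} C(12,j)·(-1)^j·C(11,5-j)·(-2)^(5-j) for j from 0 to 5.
= (-14784) + (-63360) + (-87120) + (-48400) + (-10890) + (-792) = -225346.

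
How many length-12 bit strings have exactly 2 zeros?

66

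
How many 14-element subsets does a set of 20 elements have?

C(20,14) = C(20,6) by symmetry.
C(20,6) = (20·19·18·17·16·15) / 6! = 27907200 / 720 = 38760.

38760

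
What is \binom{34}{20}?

C(34,20) = C(34,14) by symmetry.
C(34,14) = (34·33·32·31·30·29·28·27·26·25·24·23·22·21) / 14! = 121350057687226368000 / 87178291200 = 1391975640.

1391975640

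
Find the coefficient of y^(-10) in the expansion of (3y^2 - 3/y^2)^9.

General term: C(9,j)·(3y^2)^j·(-3/y^2)^(9-j), with y-exponent 2j − 2(9−j) = 4j − 18.
Set 4j − 18 = -10: j = 2.
C(9,2) = 36; 3^2 = 9; (-3)^7 = -2187.
Coefficient = 36 · 9 · (-2187) = -708588.

-708588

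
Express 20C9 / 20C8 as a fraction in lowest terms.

4/3

C(n,k+1)/C(n,k) = (n−k)/(k+1) = (20−8)/(8+1) = 12/9 = 4/3.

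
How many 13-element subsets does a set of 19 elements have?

27132

C(19,13) = C(19,6) by symmetry.
C(19,6) = (19·18·17·16·15·14) / 6! = 19535040 / 720 = 27132.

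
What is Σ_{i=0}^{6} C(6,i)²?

By Vandermonde's identity, Σ C(6,i)² = C(12,6) = 924.

924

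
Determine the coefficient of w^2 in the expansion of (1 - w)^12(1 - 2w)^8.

370

Coefficient of w^2 = Σ_{j} C(12,j)·(-1)^j·C(8,2-j)·(-2)^(2-j) for j from 0 to 2.
= 112 + 192 + 66 = 370.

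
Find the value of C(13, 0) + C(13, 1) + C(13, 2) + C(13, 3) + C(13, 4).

1093

1 + 13 + 78 + 286 + 715 = 1093.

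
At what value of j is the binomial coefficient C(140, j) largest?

70

C(140,j) is maximized at j = 140/2 = 70.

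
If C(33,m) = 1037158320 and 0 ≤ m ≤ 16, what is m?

C(33,m) increases on 0 ≤ m ≤ 16. C(33,14) = 818809200 and C(33,15) = 1037158320, so m = 15.

15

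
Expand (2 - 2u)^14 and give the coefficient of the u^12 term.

1490944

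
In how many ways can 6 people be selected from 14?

This is C(14,6) = 3003.

3003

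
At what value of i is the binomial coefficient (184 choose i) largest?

92

C(184,i) is maximized at i = 184/2 = 92.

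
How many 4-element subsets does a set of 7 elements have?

35

C(7,4) = C(7,3) by symmetry.
C(7,3) = (7·6·5) / 3! = 210 / 6 = 35.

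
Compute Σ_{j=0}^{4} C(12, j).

794

1 + 12 + 66 + 220 + 495 = 794.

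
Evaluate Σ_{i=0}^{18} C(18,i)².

By Vandermonde's identity, Σ C(18,i)² = C(36,18) = 9075135300.

9075135300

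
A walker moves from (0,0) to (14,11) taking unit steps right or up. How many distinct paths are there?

Each path is a sequence of 25 steps with 14 rights: C(25,14) = 4457400.

4457400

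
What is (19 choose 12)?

50388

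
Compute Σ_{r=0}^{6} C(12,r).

1 + 12 + 66 + 220 + 495 + 792 + 924 = 2510.

2510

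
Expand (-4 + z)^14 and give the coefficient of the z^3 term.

The general term is C(14,j)·(-4)^j·(z)^(14-j); the z^3 term has j = 11.
C(14,11) = 364.
Coefficient = C(14,11) · (-4)^11 = 364 · (-4194304) = -1526726656.

-1526726656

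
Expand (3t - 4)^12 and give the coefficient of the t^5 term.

-3153199104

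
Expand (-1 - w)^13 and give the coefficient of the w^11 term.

-78

The general term is C(13,j)·(-1)^j·(-w)^(13-j); the w^11 term has j = 2.
C(13,2) = 78.
Coefficient = C(13,2) · (-1)^11 = 78 · (-1) = -78.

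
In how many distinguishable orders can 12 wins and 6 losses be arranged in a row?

Choose positions for the wins: C(18,12) = 18564.

18564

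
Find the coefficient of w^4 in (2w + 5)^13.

22343750000

The general term is C(13,j)·(2w)^j·(5)^(13-j); the w^4 term has j = 4.
C(13,4) = 715.
Coefficient = C(13,4) · 2^4 · 5^9 = 715 · 16 · 1953125 = 22343750000.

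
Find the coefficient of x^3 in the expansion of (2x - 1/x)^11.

General term: C(11,j)·(2x)^j·(-1/x)^(11-j), with x-exponent 1j − 1(11−j) = 2j − 11.
Set 2j − 11 = 3: j = 7.
C(11,7) = 330; 2^7 = 128; (-1)^4 = 1.
Coefficient = 330 · 128 · 1 = 42240.

42240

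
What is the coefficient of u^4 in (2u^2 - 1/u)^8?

1120

General term: C(8,j)·(2u^2)^j·(-1/u)^(8-j), with u-exponent 2j − 1(8−j) = 3j − 8.
Set 3j − 8 = 4: j = 4.
C(8,4) = 70; 2^4 = 16; (-1)^4 = 1.
Coefficient = 70 · 16 · 1 = 1120.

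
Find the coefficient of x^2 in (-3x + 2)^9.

The general term is C(9,j)·(-3x)^j·(2)^(9-j); the x^2 term has j = 2.
C(9,2) = 36.
Coefficient = C(9,2) · (-3)^2 · 2^7 = 36 · 9 · 128 = 41472.

41472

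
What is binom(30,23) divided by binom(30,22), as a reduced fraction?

C(n,k+1)/C(n,k) = (n−k)/(k+1) = (30−22)/(22+1) = 8/23.

8/23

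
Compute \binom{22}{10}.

C(22,10) = (22·21·20·19·18·17·16·15·14·13) / 10! = 2346549004800 / 3628800 = 646646.

646646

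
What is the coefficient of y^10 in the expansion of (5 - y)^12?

1650

The general term is C(12,j)·(5)^j·(-y)^(12-j); the y^10 term has j = 2.
C(12,2) = 66.
Coefficient = C(12,2) · 5^2 = 66 · 25 = 1650.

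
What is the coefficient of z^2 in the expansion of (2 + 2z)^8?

7168

The general term is C(8,j)·(2)^j·(2z)^(8-j); the z^2 term has j = 6.
C(8,6) = 28.
Coefficient = C(8,6) · 2^6 · 2^2 = 28 · 64 · 4 = 7168.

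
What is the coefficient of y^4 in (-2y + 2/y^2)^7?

General term: C(7,j)·(-2y)^j·(2/y^2)^(7-j), with y-exponent 1j − 2(7−j) = 3j − 14.
Set 3j − 14 = 4: j = 6.
C(7,6) = 7; (-2)^6 = 64; 2^1 = 2.
Coefficient = 7 · 64 · 2 = 896.

896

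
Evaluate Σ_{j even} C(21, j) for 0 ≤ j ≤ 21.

1048576

Half of (1+1)^21 + (1−1)^21 gives the even-index sum: 2^20 = 1048576.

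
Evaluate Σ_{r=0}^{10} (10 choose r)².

184756

Σ C(10,r)² is the coefficient of x^10 in (1+x)^10(1+x)^10 = (1+x)^20, i.e. C(20,10) = 184756.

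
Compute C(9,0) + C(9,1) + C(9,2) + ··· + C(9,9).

Setting x = 1 in (1+x)^9 gives Σ C(9,j) = 2^9 = 512.

512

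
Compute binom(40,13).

C(40,13) = (40·39·38·37·36·35·34·33·32·31·30·29·28) / 13! = 74931129164795904000 / 6227020800 = 12033222880.

12033222880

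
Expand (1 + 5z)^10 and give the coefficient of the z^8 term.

The general term is C(10,j)·(1)^j·(5z)^(10-j); the z^8 term has j = 2.
C(10,2) = 45.
Coefficient = C(10,2) · 5^8 = 45 · 390625 = 17578125.

17578125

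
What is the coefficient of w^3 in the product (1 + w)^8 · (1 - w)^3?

-5

Coefficient of w^3 = Σ_{j} C(8,j)·1^j·C(3,3-j)·(-1)^(3-j) for j from 0 to 3.
= (-1) + 24 + (-84) + 56 = -5.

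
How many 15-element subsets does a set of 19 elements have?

3876

C(19,15) = C(19,4) by symmetry.
C(19,4) = (19·18·17·16) / 4! = 93024 / 24 = 3876.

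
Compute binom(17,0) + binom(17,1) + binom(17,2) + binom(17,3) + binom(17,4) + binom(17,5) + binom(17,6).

21778

1 + 17 + 136 + 680 + 2380 + 6188 + 12376 = 21778.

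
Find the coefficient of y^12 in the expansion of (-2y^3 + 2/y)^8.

-14336

General term: C(8,j)·(-2y^3)^j·(2/y)^(8-j), with y-exponent 3j − 1(8−j) = 4j − 8.
Set 4j − 8 = 12: j = 5.
C(8,5) = 56; (-2)^5 = -32; 2^3 = 8.
Coefficient = 56 · (-32) · 8 = -14336.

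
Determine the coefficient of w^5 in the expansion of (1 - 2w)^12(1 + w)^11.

Coefficient of w^5 = Σ_{j} C(12,j)·(-2)^j·C(11,5-j)·1^(5-j) for j from 0 to 5.
= 462 + (-7920) + 43560 + (-96800) + 87120 + (-25344) = 1078.

1078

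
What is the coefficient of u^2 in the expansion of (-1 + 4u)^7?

The general term is C(7,j)·(-1)^j·(4u)^(7-j); the u^2 term has j = 5.
C(7,5) = 21.
Coefficient = C(7,5) · (-1)^5 · 4^2 = 21 · (-1) · 16 = -336.

-336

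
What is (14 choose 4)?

C(14,4) = (14·13·12·11) / 4! = 24024 / 24 = 1001.

1001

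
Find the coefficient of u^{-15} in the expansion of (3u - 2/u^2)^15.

General term: C(15,j)·(3u)^j·(-2/u^2)^(15-j), with u-exponent 1j − 2(15−j) = 3j − 30.
Set 3j − 30 = -15: j = 5.
C(15,5) = 3003; 3^5 = 243; (-2)^10 = 1024.
Coefficient = 3003 · 243 · 1024 = 747242496.

747242496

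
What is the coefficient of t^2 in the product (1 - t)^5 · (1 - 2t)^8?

202

Coefficient of t^2 = Σ_{j} C(5,j)·(-1)^j·C(8,2-j)·(-2)^(2-j) for j from 0 to 2.
= 112 + 80 + 10 = 202.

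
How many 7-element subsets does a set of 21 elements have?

116280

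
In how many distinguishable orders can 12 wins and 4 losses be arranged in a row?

Choose positions for the wins: C(16,12) = 1820.

1820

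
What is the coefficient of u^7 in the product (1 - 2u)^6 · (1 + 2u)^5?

Coefficient of u^7 = Σ_{j} C(6,j)·(-2)^j·C(5,7-j)·2^(7-j) for j from 2 to 6.
= 1920 + (-12800) + 19200 + (-7680) + 640 = 1280.

1280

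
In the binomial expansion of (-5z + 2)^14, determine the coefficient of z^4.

640640000

The general term is C(14,j)·(-5z)^j·(2)^(14-j); the z^4 term has j = 4.
C(14,4) = 1001.
Coefficient = C(14,4) · (-5)^4 · 2^10 = 1001 · 625 · 1024 = 640640000.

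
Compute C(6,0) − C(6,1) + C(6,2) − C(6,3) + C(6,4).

5

The partial alternating sum Σ_{k=0}^{4} (−1)^k C(6,k) = (−1)^4 C(5,4) = 5.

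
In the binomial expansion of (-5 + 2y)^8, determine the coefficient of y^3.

-1400000

The general term is C(8,j)·(-5)^j·(2y)^(8-j); the y^3 term has j = 5.
C(8,5) = 56.
Coefficient = C(8,5) · (-5)^5 · 2^3 = 56 · (-3125) · 8 = -1400000.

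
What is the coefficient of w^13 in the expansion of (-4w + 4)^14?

The general term is C(14,j)·(-4w)^j·(4)^(14-j); the w^13 term has j = 13.
C(14,13) = 14.
Coefficient = C(14,13) · (-4)^13 · 4^1 = 14 · (-67108864) · 4 = -3758096384.

-3758096384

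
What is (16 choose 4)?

C(16,4) = (16·15·14·13) / 4! = 43680 / 24 = 1820.

1820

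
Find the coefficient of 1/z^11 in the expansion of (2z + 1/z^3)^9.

General term: C(9,j)·(2z)^j·(1/z^3)^(9-j), with z-exponent 1j − 3(9−j) = 4j − 27.
Set 4j − 27 = -11: j = 4.
C(9,4) = 126; 2^4 = 16; 1^5 = 1.
Coefficient = 126 · 16 · 1 = 2016.

2016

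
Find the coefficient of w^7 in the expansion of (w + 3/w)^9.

General term: C(9,j)·(w)^j·(3/w)^(9-j), with w-exponent 1j − 1(9−j) = 2j − 9.
Set 2j − 9 = 7: j = 8.
C(9,8) = 9; 1^8 = 1; 3^1 = 3.
Coefficient = 9 · 1 · 3 = 27.

27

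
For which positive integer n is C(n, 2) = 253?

23

n(n−1)/2 = 253 ⇒ n(n−1) = 506. Since 23·22 = 506, n = 23.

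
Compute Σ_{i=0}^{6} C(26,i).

1 + 26 + 325 + 2600 + 14950 + 65780 + 230230 = 313912.

313912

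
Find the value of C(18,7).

31824

C(18,7) = (18·17·16·15·14·13·12) / 7! = 160392960 / 5040 = 31824.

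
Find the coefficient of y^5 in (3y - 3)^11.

The general term is C(11,j)·(3y)^j·(-3)^(11-j); the y^5 term has j = 5.
C(11,5) = 462.
Coefficient = C(11,5) · 3^5 · (-3)^6 = 462 · 243 · 729 = 81841914.

81841914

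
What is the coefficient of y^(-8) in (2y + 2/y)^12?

270336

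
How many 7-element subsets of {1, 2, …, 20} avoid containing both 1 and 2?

All 7-subsets: C(20,7) = 77520. Those containing both fixed elements: C(18,5) = 8568.
77520 − 8568 = 68952.

68952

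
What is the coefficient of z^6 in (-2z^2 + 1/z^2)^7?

-672

General term: C(7,j)·(-2z^2)^j·(1/z^2)^(7-j), with z-exponent 2j − 2(7−j) = 4j − 14.
Set 4j − 14 = 6: j = 5.
C(7,5) = 21; (-2)^5 = -32; 1^2 = 1.
Coefficient = 21 · (-32) · 1 = -672.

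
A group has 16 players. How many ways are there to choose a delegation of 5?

This is C(16,5) = 4368.

4368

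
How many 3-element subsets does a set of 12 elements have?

220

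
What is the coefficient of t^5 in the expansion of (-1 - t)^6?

6

The general term is C(6,j)·(-1)^j·(-t)^(6-j); the t^5 term has j = 1.
C(6,1) = 6.
Coefficient = C(6,1) · (-1)^1 · (-1)^5 = 6 · (-1) · (-1) = 6.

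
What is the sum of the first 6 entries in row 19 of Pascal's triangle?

1 + 19 + 171 + 969 + 3876 + 11628 = 16664.

16664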